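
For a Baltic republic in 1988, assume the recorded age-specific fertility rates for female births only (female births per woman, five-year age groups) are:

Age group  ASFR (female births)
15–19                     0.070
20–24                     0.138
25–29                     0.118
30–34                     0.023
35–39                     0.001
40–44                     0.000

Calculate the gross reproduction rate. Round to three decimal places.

Sum of female ASFRs = 0.070 + 0.138 + 0.118 + 0.023 + 0.001 + 0.000 = 0.350
GRR = 5 × 0.350 = 1.75

1.750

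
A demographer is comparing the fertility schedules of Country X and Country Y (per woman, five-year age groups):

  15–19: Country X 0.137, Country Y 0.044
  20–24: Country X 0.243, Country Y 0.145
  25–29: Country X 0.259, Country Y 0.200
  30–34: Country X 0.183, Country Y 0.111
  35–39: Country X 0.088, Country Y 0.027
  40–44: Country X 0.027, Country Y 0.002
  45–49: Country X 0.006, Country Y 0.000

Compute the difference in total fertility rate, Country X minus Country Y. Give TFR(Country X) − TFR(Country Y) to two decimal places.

2.07

Country X:
  Sum of ASFRs = 0.137 + 0.243 + 0.259 + 0.183 + 0.088 + 0.027 + 0.006 = 0.943
  TFR = 5 × 0.943 = 4.715
Country Y:
  Sum of ASFRs = 0.044 + 0.145 + 0.200 + 0.111 + 0.027 + 0.002 + 0.000 = 0.529
  TFR = 5 × 0.529 = 2.645
Difference = 4.715 − 2.645 = 2.07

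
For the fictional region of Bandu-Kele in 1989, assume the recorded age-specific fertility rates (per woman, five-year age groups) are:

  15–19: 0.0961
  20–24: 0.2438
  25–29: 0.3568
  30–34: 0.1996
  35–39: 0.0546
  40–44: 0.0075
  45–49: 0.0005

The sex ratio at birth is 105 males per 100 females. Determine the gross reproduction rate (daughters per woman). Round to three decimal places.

2.339

Proportion female at birth = 100 / (100 + 105) = 0.48780.
Sum of ASFRs = 0.0961 + 0.2438 + 0.3568 + 0.1996 + 0.0546 + 0.0075 + 0.0005 = 0.9589
TFR = 5 × 0.9589 = 4.7945
GRR = 0.48780 × 4.7945 = 2.33876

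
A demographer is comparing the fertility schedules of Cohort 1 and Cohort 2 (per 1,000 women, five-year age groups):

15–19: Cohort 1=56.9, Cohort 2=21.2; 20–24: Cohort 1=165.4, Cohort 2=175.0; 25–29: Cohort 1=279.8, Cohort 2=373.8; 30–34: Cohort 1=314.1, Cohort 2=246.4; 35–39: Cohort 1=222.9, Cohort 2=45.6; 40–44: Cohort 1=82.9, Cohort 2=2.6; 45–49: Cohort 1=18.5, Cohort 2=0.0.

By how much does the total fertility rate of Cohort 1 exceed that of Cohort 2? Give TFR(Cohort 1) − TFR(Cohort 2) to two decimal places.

Cohort 1:
  Sum of ASFRs = 56.9 + 165.4 + 279.8 + 314.1 + 222.9 + 82.9 + 18.5 = 1140.5
  TFR = 5 × 1140.5 / 1000 = 5.7025
Cohort 2:
  Sum of ASFRs = 21.2 + 175.0 + 373.8 + 246.4 + 45.6 + 2.6 + 0.0 = 864.6
  TFR = 5 × 864.6 / 1000 = 4.323
Difference = 5.7025 − 4.323 = 1.3795

1.38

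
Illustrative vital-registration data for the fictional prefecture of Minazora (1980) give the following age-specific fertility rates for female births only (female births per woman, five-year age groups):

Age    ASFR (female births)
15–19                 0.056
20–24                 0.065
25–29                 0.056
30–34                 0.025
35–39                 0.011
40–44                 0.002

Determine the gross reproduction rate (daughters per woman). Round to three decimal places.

1.075

Sum of female ASFRs = 0.056 + 0.065 + 0.056 + 0.025 + 0.011 + 0.002 = 0.215
GRR = 5 × 0.215 = 1.075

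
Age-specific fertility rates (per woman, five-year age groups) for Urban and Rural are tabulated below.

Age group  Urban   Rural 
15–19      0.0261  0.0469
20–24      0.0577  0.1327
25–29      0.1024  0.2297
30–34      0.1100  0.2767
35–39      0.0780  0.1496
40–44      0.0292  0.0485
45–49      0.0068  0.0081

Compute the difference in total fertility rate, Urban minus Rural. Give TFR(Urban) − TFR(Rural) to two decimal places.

Urban:
  Sum of ASFRs = 0.0261 + 0.0577 + 0.1024 + 0.1100 + 0.0780 + 0.0292 + 0.0068 = 0.4102
  TFR = 5 × 0.4102 = 2.051
Rural:
  Sum of ASFRs = 0.0469 + 0.1327 + 0.2297 + 0.2767 + 0.1496 + 0.0485 + 0.0081 = 0.8922
  TFR = 5 × 0.8922 = 4.461
Difference = 2.051 − 4.461 = -2.41

-2.41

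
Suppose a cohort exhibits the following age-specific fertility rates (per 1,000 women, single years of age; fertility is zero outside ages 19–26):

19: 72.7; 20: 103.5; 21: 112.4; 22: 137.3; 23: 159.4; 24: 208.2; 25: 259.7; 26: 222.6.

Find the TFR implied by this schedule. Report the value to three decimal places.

Sum of ASFRs = 72.7 + 103.5 + 112.4 + 137.3 + 159.4 + 208.2 + 259.7 + 222.6 = 1275.8
TFR = 1275.8 / 1000 = 1.2758

1.276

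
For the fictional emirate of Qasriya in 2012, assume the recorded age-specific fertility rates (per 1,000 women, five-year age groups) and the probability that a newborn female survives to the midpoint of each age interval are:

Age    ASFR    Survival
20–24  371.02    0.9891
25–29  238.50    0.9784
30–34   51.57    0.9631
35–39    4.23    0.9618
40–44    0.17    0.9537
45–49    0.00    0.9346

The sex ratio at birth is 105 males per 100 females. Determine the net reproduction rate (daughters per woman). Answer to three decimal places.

Proportion female at birth = 100 / (100 + 105) = 0.48780.
Weighting each age-specific rate by interval width and survival:
  20–24: 5 × 371.02/1000 × 0.9891 = 1.83488
  25–29: 5 × 238.50/1000 × 0.9784 = 1.16674
  30–34: 5 × 51.57/1000 × 0.9631 = 0.24834
  35–39: 5 × 4.23/1000 × 0.9618 = 0.02034
  40–44: 5 × 0.17/1000 × 0.9537 = 0.00081
  45–49: 5 × 0.00/1000 × 0.9346 = 0.00000
Sum = 3.27111
NRR = 0.48780 × 3.27111 = 1.59565
An NRR exceeding 1 indicates intrinsic growth under these rates.

1.596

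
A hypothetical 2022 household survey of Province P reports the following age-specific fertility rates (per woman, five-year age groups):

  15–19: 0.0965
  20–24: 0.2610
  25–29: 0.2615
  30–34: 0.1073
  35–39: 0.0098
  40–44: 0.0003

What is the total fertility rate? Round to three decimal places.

Sum of ASFRs = 0.0965 + 0.2610 + 0.2615 + 0.1073 + 0.0098 + 0.0003 = 0.7364
TFR = 5 × 0.7364 = 3.682

3.682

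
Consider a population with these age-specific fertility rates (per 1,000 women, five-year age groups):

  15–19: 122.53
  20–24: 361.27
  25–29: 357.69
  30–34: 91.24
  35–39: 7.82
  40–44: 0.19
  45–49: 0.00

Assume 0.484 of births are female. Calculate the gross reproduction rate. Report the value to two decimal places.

Proportion female at birth = 0.484.
Sum of ASFRs = 122.53 + 361.27 + 357.69 + 91.24 + 7.82 + 0.19 + 0.00 = 940.74
TFR = 5 × 940.74 / 1000 = 4.7037
GRR = 0.484 × 4.7037 = 2.27659

2.28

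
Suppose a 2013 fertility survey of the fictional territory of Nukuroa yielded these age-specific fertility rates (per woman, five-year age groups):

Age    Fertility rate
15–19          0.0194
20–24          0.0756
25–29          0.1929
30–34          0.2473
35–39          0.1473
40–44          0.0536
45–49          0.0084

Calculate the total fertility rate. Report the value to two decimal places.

Sum of ASFRs = 0.0194 + 0.0756 + 0.1929 + 0.2473 + 0.1473 + 0.0536 + 0.0084 = 0.7445
TFR = 5 × 0.7445 = 3.7225

3.72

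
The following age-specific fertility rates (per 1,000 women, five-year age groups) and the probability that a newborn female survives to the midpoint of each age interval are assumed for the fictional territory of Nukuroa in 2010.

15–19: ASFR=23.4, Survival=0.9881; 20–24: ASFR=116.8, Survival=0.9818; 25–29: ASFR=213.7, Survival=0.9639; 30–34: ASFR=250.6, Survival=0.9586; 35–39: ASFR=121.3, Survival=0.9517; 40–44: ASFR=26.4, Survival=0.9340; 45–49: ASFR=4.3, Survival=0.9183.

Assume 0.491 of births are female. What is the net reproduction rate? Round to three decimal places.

Proportion female at birth = 0.491.
Per-age-group product (5 × ASFR × survival probability):
  15–19: 5 × 23.4/1000 × 0.9881 = 0.11561
  20–24: 5 × 116.8/1000 × 0.9818 = 0.57337
  25–29: 5 × 213.7/1000 × 0.9639 = 1.02993
  30–34: 5 × 250.6/1000 × 0.9586 = 1.20113
  35–39: 5 × 121.3/1000 × 0.9517 = 0.57721
  40–44: 5 × 26.4/1000 × 0.9340 = 0.12329
  45–49: 5 × 4.3/1000 × 0.9183 = 0.01974
Sum = 3.64028
NRR = 0.491 × 3.64028 = 1.78738

1.787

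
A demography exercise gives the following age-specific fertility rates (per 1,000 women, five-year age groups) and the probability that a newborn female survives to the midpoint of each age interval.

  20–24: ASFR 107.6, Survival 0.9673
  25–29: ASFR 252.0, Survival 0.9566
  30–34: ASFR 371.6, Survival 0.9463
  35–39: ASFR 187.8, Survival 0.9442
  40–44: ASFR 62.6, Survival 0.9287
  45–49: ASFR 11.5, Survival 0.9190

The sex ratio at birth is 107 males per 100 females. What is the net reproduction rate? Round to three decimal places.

Proportion female at birth = 100 / (100 + 107) = 0.48309.
Weighting each age-specific rate by interval width and survival:
  20–24: 5 × 107.6/1000 × 0.9673 = 0.52041
  25–29: 5 × 252.0/1000 × 0.9566 = 1.20532
  30–34: 5 × 371.6/1000 × 0.9463 = 1.75823
  35–39: 5 × 187.8/1000 × 0.9442 = 0.88660
  40–44: 5 × 62.6/1000 × 0.9287 = 0.29068
  45–49: 5 × 11.5/1000 × 0.9190 = 0.05284
Sum = 4.71408
NRR = 0.48309 × 4.71408 = 2.27732
With NRR above 1 the population is above replacement fertility.

2.277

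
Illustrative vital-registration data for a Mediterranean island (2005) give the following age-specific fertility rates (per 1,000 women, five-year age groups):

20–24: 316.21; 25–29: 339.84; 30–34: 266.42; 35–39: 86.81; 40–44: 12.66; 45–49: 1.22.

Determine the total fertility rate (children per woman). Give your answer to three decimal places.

5.116

Sum of ASFRs = 316.21 + 339.84 + 266.42 + 86.81 + 12.66 + 1.22 = 1023.16
TFR = 5 × 1023.16 / 1000 = 5.1158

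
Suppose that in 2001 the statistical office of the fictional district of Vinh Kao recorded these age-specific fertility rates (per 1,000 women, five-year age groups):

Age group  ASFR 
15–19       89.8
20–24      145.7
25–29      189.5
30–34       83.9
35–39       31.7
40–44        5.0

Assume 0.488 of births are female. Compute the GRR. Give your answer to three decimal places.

Proportion female at birth = 0.488.
Sum of ASFRs = 89.8 + 145.7 + 189.5 + 83.9 + 31.7 + 5.0 = 545.6
TFR = 5 × 545.6 / 1000 = 2.728
GRR = 0.488 × 2.728 = 1.33126

1.331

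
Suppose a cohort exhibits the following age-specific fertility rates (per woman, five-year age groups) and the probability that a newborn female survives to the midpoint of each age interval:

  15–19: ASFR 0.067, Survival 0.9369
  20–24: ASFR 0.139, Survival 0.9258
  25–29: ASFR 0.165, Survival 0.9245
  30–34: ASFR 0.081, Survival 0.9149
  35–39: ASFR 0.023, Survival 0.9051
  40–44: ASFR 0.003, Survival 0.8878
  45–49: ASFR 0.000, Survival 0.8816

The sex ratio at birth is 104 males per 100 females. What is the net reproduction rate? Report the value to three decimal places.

Proportion female at birth = 100 / (100 + 104) = 0.49020.
Each age group contributes 5 × ASFR × survival:
  15–19: 5 × 0.067 × 0.9369 = 0.31386
  20–24: 5 × 0.139 × 0.9258 = 0.64343
  25–29: 5 × 0.165 × 0.9245 = 0.76271
  30–34: 5 × 0.081 × 0.9149 = 0.37053
  35–39: 5 × 0.023 × 0.9051 = 0.10409
  40–44: 5 × 0.003 × 0.8878 = 0.01332
  45–49: 5 × 0.000 × 0.8816 = 0.00000
Sum = 2.20794
NRR = 0.49020 × 2.20794 = 1.08233
With NRR above 1 the population is above replacement fertility.

1.082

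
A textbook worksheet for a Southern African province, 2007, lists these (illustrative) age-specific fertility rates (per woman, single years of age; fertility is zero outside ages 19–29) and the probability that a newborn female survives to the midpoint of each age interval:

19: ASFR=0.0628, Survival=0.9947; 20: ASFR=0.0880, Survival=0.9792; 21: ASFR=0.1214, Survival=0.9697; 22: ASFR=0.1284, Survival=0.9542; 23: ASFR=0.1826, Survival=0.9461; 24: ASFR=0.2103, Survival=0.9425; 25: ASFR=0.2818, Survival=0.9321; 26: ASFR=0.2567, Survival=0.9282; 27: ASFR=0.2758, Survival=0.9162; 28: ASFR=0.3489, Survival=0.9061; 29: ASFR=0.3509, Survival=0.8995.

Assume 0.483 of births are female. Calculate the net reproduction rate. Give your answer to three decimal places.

1.036

Proportion female at birth = 0.483.
Weighting each age-specific rate by interval width and survival:
  19: 1 × 0.0628 × 0.9947 = 0.06247
  20: 1 × 0.0880 × 0.9792 = 0.08617
  21: 1 × 0.1214 × 0.9697 = 0.11772
  22: 1 × 0.1284 × 0.9542 = 0.12252
  23: 1 × 0.1826 × 0.9461 = 0.17276
  24: 1 × 0.2103 × 0.9425 = 0.19821
  25: 1 × 0.2818 × 0.9321 = 0.26267
  26: 1 × 0.2567 × 0.9282 = 0.23827
  27: 1 × 0.2758 × 0.9162 = 0.25269
  28: 1 × 0.3489 × 0.9061 = 0.31614
  29: 1 × 0.3509 × 0.8995 = 0.31563
Sum = 2.14525
NRR = 0.483 × 2.14525 = 1.03616
An NRR exceeding 1 indicates intrinsic growth under these rates.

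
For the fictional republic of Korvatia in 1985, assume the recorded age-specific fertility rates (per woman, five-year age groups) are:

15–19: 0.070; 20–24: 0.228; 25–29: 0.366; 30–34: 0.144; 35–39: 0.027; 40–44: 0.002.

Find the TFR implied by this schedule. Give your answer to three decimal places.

4.185

Sum of ASFRs = 0.070 + 0.228 + 0.366 + 0.144 + 0.027 + 0.002 = 0.837
TFR = 5 × 0.837 = 4.185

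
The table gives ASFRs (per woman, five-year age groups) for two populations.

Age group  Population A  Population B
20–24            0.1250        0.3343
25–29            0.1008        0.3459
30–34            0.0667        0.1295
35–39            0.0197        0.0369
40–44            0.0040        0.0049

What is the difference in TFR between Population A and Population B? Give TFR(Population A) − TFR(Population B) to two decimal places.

-2.68

Population A:
  Sum of ASFRs = 0.1250 + 0.1008 + 0.0667 + 0.0197 + 0.0040 = 0.3162
  TFR = 5 × 0.3162 = 1.581
Population B:
  Sum of ASFRs = 0.3343 + 0.3459 + 0.1295 + 0.0369 + 0.0049 = 0.8515
  TFR = 5 × 0.8515 = 4.2575
Difference = 1.581 − 4.2575 = -2.6765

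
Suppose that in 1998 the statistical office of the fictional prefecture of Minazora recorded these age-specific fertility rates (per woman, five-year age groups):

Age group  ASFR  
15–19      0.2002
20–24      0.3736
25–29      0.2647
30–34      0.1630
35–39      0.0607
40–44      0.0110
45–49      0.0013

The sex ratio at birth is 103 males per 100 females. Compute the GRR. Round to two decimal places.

2.65

Proportion female at birth = 100 / (100 + 103) = 0.49261.
Sum of ASFRs = 0.2002 + 0.3736 + 0.2647 + 0.1630 + 0.0607 + 0.0110 + 0.0013 = 1.0745
TFR = 5 × 1.0745 = 5.3725
GRR = 0.49261 × 5.3725 = 2.64655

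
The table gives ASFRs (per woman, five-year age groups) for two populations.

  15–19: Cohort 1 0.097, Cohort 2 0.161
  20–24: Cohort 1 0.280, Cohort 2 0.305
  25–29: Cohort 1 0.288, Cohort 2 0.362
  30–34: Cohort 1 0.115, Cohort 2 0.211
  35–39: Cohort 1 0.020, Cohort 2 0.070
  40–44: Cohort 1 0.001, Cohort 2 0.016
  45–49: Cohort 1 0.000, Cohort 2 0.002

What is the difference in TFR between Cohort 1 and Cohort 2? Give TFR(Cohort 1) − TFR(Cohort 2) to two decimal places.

Cohort 1:
  Sum of ASFRs = 0.097 + 0.280 + 0.288 + 0.115 + 0.020 + 0.001 + 0.000 = 0.801
  TFR = 5 × 0.801 = 4.005
Cohort 2:
  Sum of ASFRs = 0.161 + 0.305 + 0.362 + 0.211 + 0.070 + 0.016 + 0.002 = 1.127
  TFR = 5 × 1.127 = 5.635
Difference = 4.005 − 5.635 = -1.63

-1.63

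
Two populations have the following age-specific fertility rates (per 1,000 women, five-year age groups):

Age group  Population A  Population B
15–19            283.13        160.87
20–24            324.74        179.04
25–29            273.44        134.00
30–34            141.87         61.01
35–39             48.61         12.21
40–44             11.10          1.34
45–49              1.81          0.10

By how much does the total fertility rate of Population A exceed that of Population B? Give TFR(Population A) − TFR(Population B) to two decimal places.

Population A:
  Sum of ASFRs = 283.13 + 324.74 + 273.44 + 141.87 + 48.61 + 11.10 + 1.81 = 1084.70
  TFR = 5 × 1084.70 / 1000 = 5.4235
Population B:
  Sum of ASFRs = 160.87 + 179.04 + 134.00 + 61.01 + 12.21 + 1.34 + 0.10 = 548.57
  TFR = 5 × 548.57 / 1000 = 2.74285
Difference = 5.4235 − 2.74285 = 2.68065

2.68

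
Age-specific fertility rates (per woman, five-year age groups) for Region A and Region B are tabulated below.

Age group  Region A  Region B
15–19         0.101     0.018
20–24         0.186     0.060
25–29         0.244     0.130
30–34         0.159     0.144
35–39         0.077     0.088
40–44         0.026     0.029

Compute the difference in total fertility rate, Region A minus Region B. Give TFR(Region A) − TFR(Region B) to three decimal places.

1.620

Region A:
  Sum of ASFRs = 0.101 + 0.186 + 0.244 + 0.159 + 0.077 + 0.026 = 0.793
  TFR = 5 × 0.793 = 3.965
Region B:
  Sum of ASFRs = 0.018 + 0.060 + 0.130 + 0.144 + 0.088 + 0.029 = 0.469
  TFR = 5 × 0.469 = 2.345
Difference = 3.965 − 2.345 = 1.62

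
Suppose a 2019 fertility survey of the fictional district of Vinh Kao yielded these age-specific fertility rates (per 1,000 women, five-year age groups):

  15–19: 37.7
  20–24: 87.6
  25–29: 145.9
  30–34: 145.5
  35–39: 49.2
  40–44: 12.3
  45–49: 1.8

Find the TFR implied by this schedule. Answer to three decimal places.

Sum of ASFRs = 37.7 + 87.6 + 145.9 + 145.5 + 49.2 + 12.3 + 1.8 = 480.0
TFR = 5 × 480.0 / 1000 = 2.4

2.400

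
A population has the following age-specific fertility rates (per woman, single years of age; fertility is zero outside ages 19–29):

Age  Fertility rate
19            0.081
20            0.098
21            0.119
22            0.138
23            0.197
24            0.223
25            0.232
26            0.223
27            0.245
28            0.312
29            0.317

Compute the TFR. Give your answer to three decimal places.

Sum of ASFRs = 0.081 + 0.098 + 0.119 + 0.138 + 0.197 + 0.223 + 0.232 + 0.223 + 0.245 + 0.312 + 0.317 = 2.185
TFR = 2.185

2.185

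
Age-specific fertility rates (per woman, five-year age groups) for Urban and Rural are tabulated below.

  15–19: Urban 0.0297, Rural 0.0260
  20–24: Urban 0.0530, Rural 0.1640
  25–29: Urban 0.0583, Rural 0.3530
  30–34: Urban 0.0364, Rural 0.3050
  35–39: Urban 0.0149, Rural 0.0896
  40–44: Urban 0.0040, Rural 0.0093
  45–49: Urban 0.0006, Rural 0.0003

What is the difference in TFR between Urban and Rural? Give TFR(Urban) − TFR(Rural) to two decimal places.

-3.75

Urban:
  Sum of ASFRs = 0.0297 + 0.0530 + 0.0583 + 0.0364 + 0.0149 + 0.0040 + 0.0006 = 0.1969
  TFR = 5 × 0.1969 = 0.9845
Rural:
  Sum of ASFRs = 0.0260 + 0.1640 + 0.3530 + 0.3050 + 0.0896 + 0.0093 + 0.0003 = 0.9472
  TFR = 5 × 0.9472 = 4.736
Difference = 0.9845 − 4.736 = -3.7515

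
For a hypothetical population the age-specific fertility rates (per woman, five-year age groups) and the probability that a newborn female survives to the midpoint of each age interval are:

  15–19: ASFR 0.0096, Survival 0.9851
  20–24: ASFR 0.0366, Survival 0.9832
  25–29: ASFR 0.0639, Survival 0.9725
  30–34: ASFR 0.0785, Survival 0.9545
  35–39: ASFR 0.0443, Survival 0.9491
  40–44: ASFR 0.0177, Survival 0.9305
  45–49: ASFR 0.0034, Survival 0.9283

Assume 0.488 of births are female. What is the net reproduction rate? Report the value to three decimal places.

0.596

Proportion female at birth = 0.488.
Weighting each age-specific rate by interval width and survival:
  15–19: 5 × 0.0096 × 0.9851 = 0.04728
  20–24: 5 × 0.0366 × 0.9832 = 0.17993
  25–29: 5 × 0.0639 × 0.9725 = 0.31071
  30–34: 5 × 0.0785 × 0.9545 = 0.37464
  35–39: 5 × 0.0443 × 0.9491 = 0.21023
  40–44: 5 × 0.0177 × 0.9305 = 0.08235
  45–49: 5 × 0.0034 × 0.9283 = 0.01578
Sum = 1.22092
NRR = 0.488 × 1.22092 = 0.59581
NRR < 1, so the cohort does not fully replace itself.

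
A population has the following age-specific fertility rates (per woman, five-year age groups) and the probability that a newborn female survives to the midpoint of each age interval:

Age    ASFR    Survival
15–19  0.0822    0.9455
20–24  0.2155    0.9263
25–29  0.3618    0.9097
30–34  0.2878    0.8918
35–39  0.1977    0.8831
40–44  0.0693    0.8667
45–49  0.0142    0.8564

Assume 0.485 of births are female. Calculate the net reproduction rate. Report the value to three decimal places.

2.692

Proportion female at birth = 0.485.
Weighting each age-specific rate by interval width and survival:
  15–19: 5 × 0.0822 × 0.9455 = 0.38860
  20–24: 5 × 0.2155 × 0.9263 = 0.99809
  25–29: 5 × 0.3618 × 0.9097 = 1.64565
  30–34: 5 × 0.2878 × 0.8918 = 1.28330
  35–39: 5 × 0.1977 × 0.8831 = 0.87294
  40–44: 5 × 0.0693 × 0.8667 = 0.30031
  45–49: 5 × 0.0142 × 0.8564 = 0.06080
Sum = 5.54969
NRR = 0.485 × 5.54969 = 2.69160
An NRR exceeding 1 indicates intrinsic growth under these rates.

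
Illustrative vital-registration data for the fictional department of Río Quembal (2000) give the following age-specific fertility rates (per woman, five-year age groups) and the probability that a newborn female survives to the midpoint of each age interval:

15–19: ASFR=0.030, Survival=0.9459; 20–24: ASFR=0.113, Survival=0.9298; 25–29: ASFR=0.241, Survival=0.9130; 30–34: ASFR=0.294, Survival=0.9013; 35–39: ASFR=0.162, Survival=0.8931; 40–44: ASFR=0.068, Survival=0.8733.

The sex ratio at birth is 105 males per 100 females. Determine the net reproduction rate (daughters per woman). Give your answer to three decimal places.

2.006

Proportion female at birth = 100 / (100 + 105) = 0.48780.
Survival-weighted fertility by age (5·fₓ·Sₓ):
  15–19: 5 × 0.030 × 0.9459 = 0.14189
  20–24: 5 × 0.113 × 0.9298 = 0.52534
  25–29: 5 × 0.241 × 0.9130 = 1.10017
  30–34: 5 × 0.294 × 0.9013 = 1.32491
  35–39: 5 × 0.162 × 0.8931 = 0.72341
  40–44: 5 × 0.068 × 0.8733 = 0.29692
Sum = 4.11264
NRR = 0.48780 × 4.11264 = 2.00615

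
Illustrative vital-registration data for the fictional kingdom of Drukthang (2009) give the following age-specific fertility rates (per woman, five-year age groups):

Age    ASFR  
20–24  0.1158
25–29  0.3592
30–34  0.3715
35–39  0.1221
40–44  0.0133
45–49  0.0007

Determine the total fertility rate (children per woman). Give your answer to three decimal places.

Sum of ASFRs = 0.1158 + 0.3592 + 0.3715 + 0.1221 + 0.0133 + 0.0007 = 0.9826
TFR = 5 × 0.9826 = 4.913

4.913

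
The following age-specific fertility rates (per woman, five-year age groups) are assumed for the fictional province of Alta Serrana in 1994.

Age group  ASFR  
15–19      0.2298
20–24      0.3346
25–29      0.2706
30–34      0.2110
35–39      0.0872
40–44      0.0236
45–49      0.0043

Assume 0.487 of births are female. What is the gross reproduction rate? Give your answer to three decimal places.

Proportion female at birth = 0.487.
Sum of ASFRs = 0.2298 + 0.3346 + 0.2706 + 0.2110 + 0.0872 + 0.0236 + 0.0043 = 1.1611
TFR = 5 × 1.1611 = 5.8055
GRR = 0.487 × 5.8055 = 2.82728

2.827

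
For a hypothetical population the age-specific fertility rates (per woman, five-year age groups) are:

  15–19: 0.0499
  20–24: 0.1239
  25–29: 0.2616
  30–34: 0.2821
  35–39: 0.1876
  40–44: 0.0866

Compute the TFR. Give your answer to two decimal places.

Sum of ASFRs = 0.0499 + 0.1239 + 0.2616 + 0.2821 + 0.1876 + 0.0866 = 0.9917
TFR = 5 × 0.9917 = 4.9585

4.96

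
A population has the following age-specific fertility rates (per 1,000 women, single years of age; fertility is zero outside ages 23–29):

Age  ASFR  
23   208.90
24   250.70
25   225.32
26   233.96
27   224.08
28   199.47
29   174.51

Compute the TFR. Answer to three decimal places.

Sum of ASFRs = 208.90 + 250.70 + 225.32 + 233.96 + 224.08 + 199.47 + 174.51 = 1516.94
TFR = 1516.94 / 1000 = 1.51694

1.517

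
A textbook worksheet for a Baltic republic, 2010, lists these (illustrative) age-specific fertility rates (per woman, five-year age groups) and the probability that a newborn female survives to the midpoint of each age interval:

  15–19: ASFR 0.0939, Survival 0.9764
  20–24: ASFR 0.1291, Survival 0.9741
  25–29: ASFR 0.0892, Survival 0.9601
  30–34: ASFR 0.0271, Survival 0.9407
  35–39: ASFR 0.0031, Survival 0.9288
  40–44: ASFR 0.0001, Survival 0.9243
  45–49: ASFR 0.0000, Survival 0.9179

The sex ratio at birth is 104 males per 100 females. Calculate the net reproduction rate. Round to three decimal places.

Proportion female at birth = 100 / (100 + 104) = 0.49020.
Survival-weighted fertility by age (5·fₓ·Sₓ):
  15–19: 5 × 0.0939 × 0.9764 = 0.45842
  20–24: 5 × 0.1291 × 0.9741 = 0.62878
  25–29: 5 × 0.0892 × 0.9601 = 0.42820
  30–34: 5 × 0.0271 × 0.9407 = 0.12746
  35–39: 5 × 0.0031 × 0.9288 = 0.01440
  40–44: 5 × 0.0001 × 0.9243 = 0.00046
  45–49: 5 × 0.0000 × 0.9179 = 0.00000
Sum = 1.65772
NRR = 0.49020 × 1.65772 = 0.81261
With NRR below 1 the population is below replacement fertility.

0.813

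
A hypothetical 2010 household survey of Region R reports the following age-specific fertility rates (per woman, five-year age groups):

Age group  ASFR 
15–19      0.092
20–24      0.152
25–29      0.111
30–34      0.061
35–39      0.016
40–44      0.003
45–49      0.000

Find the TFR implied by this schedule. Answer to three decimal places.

2.175

Sum of ASFRs = 0.092 + 0.152 + 0.111 + 0.061 + 0.016 + 0.003 + 0.000 = 0.435
TFR = 5 × 0.435 = 2.175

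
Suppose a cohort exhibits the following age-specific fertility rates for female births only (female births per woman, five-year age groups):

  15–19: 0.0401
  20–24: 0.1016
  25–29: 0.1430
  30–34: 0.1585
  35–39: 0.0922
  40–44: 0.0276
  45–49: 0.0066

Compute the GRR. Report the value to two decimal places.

2.85

Sum of female ASFRs = 0.0401 + 0.1016 + 0.1430 + 0.1585 + 0.0922 + 0.0276 + 0.0066 = 0.5696
GRR = 5 × 0.5696 = 2.848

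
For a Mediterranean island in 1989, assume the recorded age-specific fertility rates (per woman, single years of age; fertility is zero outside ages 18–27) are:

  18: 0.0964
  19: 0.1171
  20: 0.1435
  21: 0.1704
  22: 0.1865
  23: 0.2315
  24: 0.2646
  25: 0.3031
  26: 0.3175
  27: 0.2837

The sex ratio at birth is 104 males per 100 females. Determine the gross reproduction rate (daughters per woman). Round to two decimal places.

Proportion female at birth = 100 / (100 + 104) = 0.49020.
Sum of ASFRs = 0.0964 + 0.1171 + 0.1435 + 0.1704 + 0.1865 + 0.2315 + 0.2646 + 0.3031 + 0.3175 + 0.2837 = 2.1143
TFR = 2.1143
GRR = 0.49020 × 2.1143 = 1.03643

1.04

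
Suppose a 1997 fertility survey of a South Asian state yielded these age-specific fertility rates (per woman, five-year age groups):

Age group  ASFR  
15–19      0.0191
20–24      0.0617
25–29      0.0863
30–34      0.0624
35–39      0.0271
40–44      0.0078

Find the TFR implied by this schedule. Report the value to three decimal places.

1.322

Sum of ASFRs = 0.0191 + 0.0617 + 0.0863 + 0.0624 + 0.0271 + 0.0078 = 0.2644
TFR = 5 × 0.2644 = 1.322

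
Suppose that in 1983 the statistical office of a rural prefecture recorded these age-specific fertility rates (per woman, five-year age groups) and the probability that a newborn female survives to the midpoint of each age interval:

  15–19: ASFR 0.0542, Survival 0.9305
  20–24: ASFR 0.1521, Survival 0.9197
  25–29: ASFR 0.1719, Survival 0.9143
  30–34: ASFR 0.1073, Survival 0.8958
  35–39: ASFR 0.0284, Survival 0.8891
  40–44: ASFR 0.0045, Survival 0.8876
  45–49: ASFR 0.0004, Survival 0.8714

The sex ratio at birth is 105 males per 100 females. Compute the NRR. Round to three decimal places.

Proportion female at birth = 100 / (100 + 105) = 0.48780.
Per-age-group product (5 × ASFR × survival probability):
  15–19: 5 × 0.0542 × 0.9305 = 0.25217
  20–24: 5 × 0.1521 × 0.9197 = 0.69943
  25–29: 5 × 0.1719 × 0.9143 = 0.78584
  30–34: 5 × 0.1073 × 0.8958 = 0.48060
  35–39: 5 × 0.0284 × 0.8891 = 0.12625
  40–44: 5 × 0.0045 × 0.8876 = 0.01997
  45–49: 5 × 0.0004 × 0.8714 = 0.00174
Sum = 2.36600
NRR = 0.48780 × 2.36600 = 1.15413
With NRR above 1 the population is above replacement fertility.

1.154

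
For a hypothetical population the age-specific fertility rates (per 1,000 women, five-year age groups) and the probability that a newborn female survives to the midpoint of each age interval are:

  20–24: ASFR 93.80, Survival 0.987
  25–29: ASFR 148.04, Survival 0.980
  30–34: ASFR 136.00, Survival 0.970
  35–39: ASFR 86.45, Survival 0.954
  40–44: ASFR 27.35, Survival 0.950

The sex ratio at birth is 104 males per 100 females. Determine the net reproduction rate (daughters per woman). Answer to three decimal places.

1.172

Proportion female at birth = 100 / (100 + 104) = 0.49020.
Weighting each age-specific rate by interval width and survival:
  20–24: 5 × 93.80/1000 × 0.987 = 0.46290
  25–29: 5 × 148.04/1000 × 0.980 = 0.72540
  30–34: 5 × 136.00/1000 × 0.970 = 0.65960
  35–39: 5 × 86.45/1000 × 0.954 = 0.41237
  40–44: 5 × 27.35/1000 × 0.950 = 0.12991
Sum = 2.39018
NRR = 0.49020 × 2.39018 = 1.17167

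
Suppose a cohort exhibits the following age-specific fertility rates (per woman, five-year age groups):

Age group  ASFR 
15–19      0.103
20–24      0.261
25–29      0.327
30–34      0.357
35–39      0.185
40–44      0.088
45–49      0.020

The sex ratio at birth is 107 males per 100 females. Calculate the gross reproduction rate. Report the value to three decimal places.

3.239

Proportion female at birth = 100 / (100 + 107) = 0.48309.
Sum of ASFRs = 0.103 + 0.261 + 0.327 + 0.357 + 0.185 + 0.088 + 0.020 = 1.341
TFR = 5 × 1.341 = 6.705
GRR = 0.48309 × 6.705 = 3.23912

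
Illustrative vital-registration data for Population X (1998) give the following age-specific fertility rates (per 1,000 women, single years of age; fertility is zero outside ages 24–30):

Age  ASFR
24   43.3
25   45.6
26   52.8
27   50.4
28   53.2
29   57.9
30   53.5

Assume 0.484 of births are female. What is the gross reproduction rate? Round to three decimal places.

Proportion female at birth = 0.484.
Sum of ASFRs = 43.3 + 45.6 + 52.8 + 50.4 + 53.2 + 57.9 + 53.5 = 356.7
TFR = 356.7 / 1000 = 0.3567
GRR = 0.484 × 0.3567 = 0.17264

0.173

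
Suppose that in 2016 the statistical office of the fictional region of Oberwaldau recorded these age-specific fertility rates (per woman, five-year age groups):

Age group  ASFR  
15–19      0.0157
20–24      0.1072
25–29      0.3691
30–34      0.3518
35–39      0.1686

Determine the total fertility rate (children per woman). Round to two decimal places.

Sum of ASFRs = 0.0157 + 0.1072 + 0.3691 + 0.3518 + 0.1686 = 1.0124
TFR = 5 × 1.0124 = 5.062

5.06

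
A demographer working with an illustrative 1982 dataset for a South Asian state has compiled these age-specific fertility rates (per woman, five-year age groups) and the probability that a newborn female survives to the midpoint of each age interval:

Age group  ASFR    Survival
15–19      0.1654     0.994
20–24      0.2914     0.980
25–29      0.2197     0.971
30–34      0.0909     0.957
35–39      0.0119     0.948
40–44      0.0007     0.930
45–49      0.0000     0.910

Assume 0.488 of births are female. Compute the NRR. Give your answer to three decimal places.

Proportion female at birth = 0.488.
Weighting each age-specific rate by interval width and survival:
  15–19: 5 × 0.1654 × 0.994 = 0.82204
  20–24: 5 × 0.2914 × 0.980 = 1.42786
  25–29: 5 × 0.2197 × 0.971 = 1.06664
  30–34: 5 × 0.0909 × 0.957 = 0.43496
  35–39: 5 × 0.0119 × 0.948 = 0.05641
  40–44: 5 × 0.0007 × 0.930 = 0.00326
  45–49: 5 × 0.0000 × 0.910 = 0.00000
Sum = 3.81117
NRR = 0.488 × 3.81117 = 1.85985
With NRR above 1 the population is above replacement fertility.

1.860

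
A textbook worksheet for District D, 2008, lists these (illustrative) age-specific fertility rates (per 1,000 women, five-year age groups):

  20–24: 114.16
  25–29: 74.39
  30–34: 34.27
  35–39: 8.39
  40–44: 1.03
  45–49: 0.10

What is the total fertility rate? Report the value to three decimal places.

Sum of ASFRs = 114.16 + 74.39 + 34.27 + 8.39 + 1.03 + 0.10 = 232.34
TFR = 5 × 232.34 / 1000 = 1.1617

1.162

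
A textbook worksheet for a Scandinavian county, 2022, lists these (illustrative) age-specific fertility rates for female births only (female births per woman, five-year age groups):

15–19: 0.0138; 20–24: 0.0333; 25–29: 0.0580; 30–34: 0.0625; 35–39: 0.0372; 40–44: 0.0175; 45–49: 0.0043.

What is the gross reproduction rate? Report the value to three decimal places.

Sum of female ASFRs = 0.0138 + 0.0333 + 0.0580 + 0.0625 + 0.0372 + 0.0175 + 0.0043 = 0.2266
GRR = 5 × 0.2266 = 1.133

1.133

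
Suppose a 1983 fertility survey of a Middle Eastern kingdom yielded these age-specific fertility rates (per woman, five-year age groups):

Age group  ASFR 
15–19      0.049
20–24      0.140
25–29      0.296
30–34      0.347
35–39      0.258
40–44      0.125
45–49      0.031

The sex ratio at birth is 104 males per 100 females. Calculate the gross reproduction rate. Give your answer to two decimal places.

Proportion female at birth = 100 / (100 + 104) = 0.49020.
Sum of ASFRs = 0.049 + 0.140 + 0.296 + 0.347 + 0.258 + 0.125 + 0.031 = 1.246
TFR = 5 × 1.246 = 6.23
GRR = 0.49020 × 6.23 = 3.05395

3.05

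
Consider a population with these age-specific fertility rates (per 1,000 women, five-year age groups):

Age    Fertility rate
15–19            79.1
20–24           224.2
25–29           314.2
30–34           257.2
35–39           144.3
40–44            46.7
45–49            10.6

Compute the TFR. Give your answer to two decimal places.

5.38

Sum of ASFRs = 79.1 + 224.2 + 314.2 + 257.2 + 144.3 + 46.7 + 10.6 = 1076.3
TFR = 5 × 1076.3 / 1000 = 5.3815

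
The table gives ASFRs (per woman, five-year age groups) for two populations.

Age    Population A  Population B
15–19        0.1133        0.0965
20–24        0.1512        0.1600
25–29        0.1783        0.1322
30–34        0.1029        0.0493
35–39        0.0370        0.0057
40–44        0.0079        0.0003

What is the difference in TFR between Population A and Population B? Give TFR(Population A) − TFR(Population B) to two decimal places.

0.73

Population A:
  Sum of ASFRs = 0.1133 + 0.1512 + 0.1783 + 0.1029 + 0.0370 + 0.0079 = 0.5906
  TFR = 5 × 0.5906 = 2.953
Population B:
  Sum of ASFRs = 0.0965 + 0.1600 + 0.1322 + 0.0493 + 0.0057 + 0.0003 = 0.4440
  TFR = 5 × 0.4440 = 2.22
Difference = 2.953 − 2.22 = 0.733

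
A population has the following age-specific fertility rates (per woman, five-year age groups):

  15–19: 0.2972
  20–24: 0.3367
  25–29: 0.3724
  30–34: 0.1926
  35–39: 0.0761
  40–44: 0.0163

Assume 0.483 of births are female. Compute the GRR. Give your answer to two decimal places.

Proportion female at birth = 0.483.
Sum of ASFRs = 0.2972 + 0.3367 + 0.3724 + 0.1926 + 0.0761 + 0.0163 = 1.2913
TFR = 5 × 1.2913 = 6.4565
GRR = 0.483 × 6.4565 = 3.11849

3.12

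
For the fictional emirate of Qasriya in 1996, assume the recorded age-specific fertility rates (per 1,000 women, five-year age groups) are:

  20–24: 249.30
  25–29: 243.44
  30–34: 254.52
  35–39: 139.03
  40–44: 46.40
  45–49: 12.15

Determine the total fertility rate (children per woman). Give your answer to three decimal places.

4.724

Sum of ASFRs = 249.30 + 243.44 + 254.52 + 139.03 + 46.40 + 12.15 = 944.84
TFR = 5 × 944.84 / 1000 = 4.7242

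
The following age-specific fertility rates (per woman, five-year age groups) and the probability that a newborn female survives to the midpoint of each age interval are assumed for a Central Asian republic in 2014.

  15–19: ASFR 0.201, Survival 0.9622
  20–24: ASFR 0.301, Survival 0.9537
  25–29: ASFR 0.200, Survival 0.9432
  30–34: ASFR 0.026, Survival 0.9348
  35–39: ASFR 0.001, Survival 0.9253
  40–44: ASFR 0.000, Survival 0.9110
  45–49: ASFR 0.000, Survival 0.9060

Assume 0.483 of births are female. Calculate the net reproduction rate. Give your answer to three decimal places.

Proportion female at birth = 0.483.
Survival-weighted fertility by age (5·fₓ·Sₓ):
  15–19: 5 × 0.201 × 0.9622 = 0.96701
  20–24: 5 × 0.301 × 0.9537 = 1.43532
  25–29: 5 × 0.200 × 0.9432 = 0.94320
  30–34: 5 × 0.026 × 0.9348 = 0.12152
  35–39: 5 × 0.001 × 0.9253 = 0.00463
  40–44: 5 × 0.000 × 0.9110 = 0.00000
  45–49: 5 × 0.000 × 0.9060 = 0.00000
Sum = 3.47168
NRR = 0.483 × 3.47168 = 1.67682
An NRR exceeding 1 indicates intrinsic growth under these rates.

1.677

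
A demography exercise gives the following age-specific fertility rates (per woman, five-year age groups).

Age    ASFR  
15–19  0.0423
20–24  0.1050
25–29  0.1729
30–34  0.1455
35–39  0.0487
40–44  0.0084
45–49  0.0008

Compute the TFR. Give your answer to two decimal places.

Sum of ASFRs = 0.0423 + 0.1050 + 0.1729 + 0.1455 + 0.0487 + 0.0084 + 0.0008 = 0.5236
TFR = 5 × 0.5236 = 2.618

2.62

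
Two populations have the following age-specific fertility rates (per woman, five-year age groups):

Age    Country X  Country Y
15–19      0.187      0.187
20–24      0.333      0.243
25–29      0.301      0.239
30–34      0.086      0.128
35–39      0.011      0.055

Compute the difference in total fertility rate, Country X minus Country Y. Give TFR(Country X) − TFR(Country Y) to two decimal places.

0.33

Country X:
  Sum of ASFRs = 0.187 + 0.333 + 0.301 + 0.086 + 0.011 = 0.918
  TFR = 5 × 0.918 = 4.59
Country Y:
  Sum of ASFRs = 0.187 + 0.243 + 0.239 + 0.128 + 0.055 = 0.852
  TFR = 5 × 0.852 = 4.26
Difference = 4.59 − 4.26 = 0.33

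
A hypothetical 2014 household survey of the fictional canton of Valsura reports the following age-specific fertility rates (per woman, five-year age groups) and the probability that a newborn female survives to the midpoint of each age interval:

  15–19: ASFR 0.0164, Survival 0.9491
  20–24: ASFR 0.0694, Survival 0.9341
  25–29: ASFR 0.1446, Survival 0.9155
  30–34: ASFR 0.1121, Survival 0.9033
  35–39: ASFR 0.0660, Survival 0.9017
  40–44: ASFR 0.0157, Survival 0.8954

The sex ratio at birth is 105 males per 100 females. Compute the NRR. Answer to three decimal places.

Proportion female at birth = 100 / (100 + 105) = 0.48780.
Weighting each age-specific rate by interval width and survival:
  15–19: 5 × 0.0164 × 0.9491 = 0.07783
  20–24: 5 × 0.0694 × 0.9341 = 0.32413
  25–29: 5 × 0.1446 × 0.9155 = 0.66191
  30–34: 5 × 0.1121 × 0.9033 = 0.50630
  35–39: 5 × 0.0660 × 0.9017 = 0.29756
  40–44: 5 × 0.0157 × 0.8954 = 0.07029
Sum = 1.93802
NRR = 0.48780 × 1.93802 = 0.94537
An NRR under 1 implies long-run decline under these rates.

0.945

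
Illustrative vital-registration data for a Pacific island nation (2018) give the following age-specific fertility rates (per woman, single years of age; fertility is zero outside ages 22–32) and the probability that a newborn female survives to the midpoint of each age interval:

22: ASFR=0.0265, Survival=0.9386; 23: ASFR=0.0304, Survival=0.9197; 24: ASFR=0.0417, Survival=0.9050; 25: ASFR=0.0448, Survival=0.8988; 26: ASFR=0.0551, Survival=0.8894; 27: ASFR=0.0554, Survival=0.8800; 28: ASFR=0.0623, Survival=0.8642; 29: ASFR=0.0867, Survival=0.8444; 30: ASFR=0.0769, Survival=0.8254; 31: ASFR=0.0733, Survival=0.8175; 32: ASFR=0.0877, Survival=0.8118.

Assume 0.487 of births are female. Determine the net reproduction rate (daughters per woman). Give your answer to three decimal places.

0.268

Proportion female at birth = 0.487.
Each age group contributes 1 × ASFR × survival:
  22: 1 × 0.0265 × 0.9386 = 0.02487
  23: 1 × 0.0304 × 0.9197 = 0.02796
  24: 1 × 0.0417 × 0.9050 = 0.03774
  25: 1 × 0.0448 × 0.8988 = 0.04027
  26: 1 × 0.0551 × 0.8894 = 0.04901
  27: 1 × 0.0554 × 0.8800 = 0.04875
  28: 1 × 0.0623 × 0.8642 = 0.05384
  29: 1 × 0.0867 × 0.8444 = 0.07321
  30: 1 × 0.0769 × 0.8254 = 0.06347
  31: 1 × 0.0733 × 0.8175 = 0.05992
  32: 1 × 0.0877 × 0.8118 = 0.07119
Sum = 0.55023
NRR = 0.487 × 0.55023 = 0.26796
An NRR under 1 implies long-run decline under these rates.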